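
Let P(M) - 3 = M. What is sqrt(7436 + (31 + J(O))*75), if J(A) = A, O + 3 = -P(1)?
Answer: 2*sqrt(2309) ≈ 96.104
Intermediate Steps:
P(M) = 3 + M
O = -7 (O = -3 - (3 + 1) = -3 - 1*4 = -3 - 4 = -7)
sqrt(7436 + (31 + J(O))*75) = sqrt(7436 + (31 - 7)*75) = sqrt(7436 + 24*75) = sqrt(7436 + 1800) = sqrt(9236) = 2*sqrt(2309)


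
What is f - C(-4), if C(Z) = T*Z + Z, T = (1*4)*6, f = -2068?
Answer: -1968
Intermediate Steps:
T = 24 (T = 4*6 = 24)
C(Z) = 25*Z (C(Z) = 24*Z + Z = 25*Z)
f - C(-4) = -2068 - 25*(-4) = -2068 - 1*(-100) = -2068 + 100 = -1968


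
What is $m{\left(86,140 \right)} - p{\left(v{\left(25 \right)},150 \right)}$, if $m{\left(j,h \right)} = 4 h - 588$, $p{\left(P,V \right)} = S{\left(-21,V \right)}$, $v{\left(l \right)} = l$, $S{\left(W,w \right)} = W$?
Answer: $-7$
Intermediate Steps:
$p{\left(P,V \right)} = -21$
$m{\left(j,h \right)} = -588 + 4 h$
$m{\left(86,140 \right)} - p{\left(v{\left(25 \right)},150 \right)} = \left(-588 + 4 \cdot 140\right) - -21 = \left(-588 + 560\right) + 21 = -28 + 21 = -7$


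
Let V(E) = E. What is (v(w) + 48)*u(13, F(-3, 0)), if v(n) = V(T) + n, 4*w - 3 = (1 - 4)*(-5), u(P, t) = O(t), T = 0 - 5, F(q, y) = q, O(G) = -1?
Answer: -95/2 ≈ -47.500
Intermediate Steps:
T = -5
u(P, t) = -1
w = 9/2 (w = ¾ + ((1 - 4)*(-5))/4 = ¾ + (-3*(-5))/4 = ¾ + (¼)*15 = ¾ + 15/4 = 9/2 ≈ 4.5000)
v(n) = -5 + n
(v(w) + 48)*u(13, F(-3, 0)) = ((-5 + 9/2) + 48)*(-1) = (-½ + 48)*(-1) = (95/2)*(-1) = -95/2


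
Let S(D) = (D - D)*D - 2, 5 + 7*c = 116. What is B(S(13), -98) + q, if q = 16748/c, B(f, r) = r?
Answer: 106358/111 ≈ 958.18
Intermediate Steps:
c = 111/7 (c = -5/7 + (1/7)*116 = -5/7 + 116/7 = 111/7 ≈ 15.857)
S(D) = -2 (S(D) = 0*D - 2 = 0 - 2 = -2)
q = 117236/111 (q = 16748/(111/7) = 16748*(7/111) = 117236/111 ≈ 1056.2)
B(S(13), -98) + q = -98 + 117236/111 = 106358/111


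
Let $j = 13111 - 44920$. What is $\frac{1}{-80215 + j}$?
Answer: $- \frac{1}{112024} \approx -8.9267 \cdot 10^{-6}$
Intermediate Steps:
$j = -31809$ ($j = 13111 - 44920 = -31809$)
$\frac{1}{-80215 + j} = \frac{1}{-80215 - 31809} = \frac{1}{-112024} = - \frac{1}{112024}$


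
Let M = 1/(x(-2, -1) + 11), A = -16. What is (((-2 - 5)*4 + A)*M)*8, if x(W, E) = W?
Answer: -352/9 ≈ -39.111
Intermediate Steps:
M = ⅑ (M = 1/(-2 + 11) = 1/9 = ⅑ ≈ 0.11111)
(((-2 - 5)*4 + A)*M)*8 = (((-2 - 5)*4 - 16)*(⅑))*8 = ((-7*4 - 16)*(⅑))*8 = ((-28 - 16)*(⅑))*8 = -44*⅑*8 = -44/9*8 = -352/9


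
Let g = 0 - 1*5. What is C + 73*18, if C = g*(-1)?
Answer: 1319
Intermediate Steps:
g = -5 (g = 0 - 5 = -5)
C = 5 (C = -5*(-1) = 5)
C + 73*18 = 5 + 73*18 = 5 + 1314 = 1319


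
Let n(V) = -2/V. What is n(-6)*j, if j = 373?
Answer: 373/3 ≈ 124.33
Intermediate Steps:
n(-6)*j = -2/(-6)*373 = -2*(-⅙)*373 = (⅓)*373 = 373/3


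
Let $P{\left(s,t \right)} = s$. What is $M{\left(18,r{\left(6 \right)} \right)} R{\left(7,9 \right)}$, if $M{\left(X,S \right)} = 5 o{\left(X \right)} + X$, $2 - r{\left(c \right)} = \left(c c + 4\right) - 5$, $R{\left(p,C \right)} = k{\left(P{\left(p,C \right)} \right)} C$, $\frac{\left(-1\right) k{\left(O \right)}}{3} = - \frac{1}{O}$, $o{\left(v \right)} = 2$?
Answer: $108$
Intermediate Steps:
$k{\left(O \right)} = \frac{3}{O}$ ($k{\left(O \right)} = - 3 \left(- \frac{1}{O}\right) = \frac{3}{O}$)
$R{\left(p,C \right)} = \frac{3 C}{p}$ ($R{\left(p,C \right)} = \frac{3}{p} C = \frac{3 C}{p}$)
$r{\left(c \right)} = 3 - c^{2}$ ($r{\left(c \right)} = 2 - \left(\left(c c + 4\right) - 5\right) = 2 - \left(\left(c^{2} + 4\right) - 5\right) = 2 - \left(\left(4 + c^{2}\right) - 5\right) = 2 - \left(-1 + c^{2}\right) = 3 - c^{2}$)
$M{\left(X,S \right)} = 10 + X$ ($M{\left(X,S \right)} = 5 \cdot 2 + X = 10 + X$)
$M{\left(18,r{\left(6 \right)} \right)} R{\left(7,9 \right)} = \left(10 + 18\right) 3 \cdot 9 \cdot \frac{1}{7} = 28 \cdot 3 \cdot 9 \cdot \frac{1}{7} = 28 \cdot \frac{27}{7} = 108$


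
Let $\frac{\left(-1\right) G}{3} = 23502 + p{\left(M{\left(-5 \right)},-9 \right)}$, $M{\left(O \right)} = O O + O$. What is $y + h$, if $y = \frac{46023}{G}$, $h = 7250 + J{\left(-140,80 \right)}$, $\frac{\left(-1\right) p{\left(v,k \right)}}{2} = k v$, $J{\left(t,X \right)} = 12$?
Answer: $\frac{173270503}{23862} \approx 7261.4$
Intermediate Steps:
$M{\left(O \right)} = O + O^{2}$ ($M{\left(O \right)} = O^{2} + O = O + O^{2}$)
$p{\left(v,k \right)} = - 2 k v$
$G = -71586$ ($G = - 3 \left(23502 - - 18 \left(- 5 \left(1 - 5\right)\right)\right) = - 3 \left(23502 - - 18 \left(\left(-5\right) \left(-4\right)\right)\right) = - 3 \left(23502 - \left(-18\right) 20\right) = - 3 \left(23502 + 360\right) = \left(-3\right) 23862 = -71586$)
$h = 7262$ ($h = 7250 + 12 = 7262$)
$y = - \frac{15341}{23862}$ ($y = \frac{46023}{-71586} = 46023 \left(- \frac{1}{71586}\right) = - \frac{15341}{23862} \approx -0.64291$)
$y + h = - \frac{15341}{23862} + 7262 = \frac{173270503}{23862}$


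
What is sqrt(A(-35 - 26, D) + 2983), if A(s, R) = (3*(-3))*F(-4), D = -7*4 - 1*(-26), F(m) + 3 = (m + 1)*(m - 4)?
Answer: sqrt(2794) ≈ 52.858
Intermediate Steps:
F(m) = -3 + (1 + m)*(-4 + m) (F(m) = -3 + (m + 1)*(m - 4) = -3 + (1 + m)*(-4 + m))
D = -2 (D = -28 + 26 = -2)
A(s, R) = -189 (A(s, R) = (3*(-3))*(-7 + (-4)**2 - 3*(-4)) = -9*(-7 + 16 + 12) = -9*21 = -189)
sqrt(A(-35 - 26, D) + 2983) = sqrt(-189 + 2983) = sqrt(2794)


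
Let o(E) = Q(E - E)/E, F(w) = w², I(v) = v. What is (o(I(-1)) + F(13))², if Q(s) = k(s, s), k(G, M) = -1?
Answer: 28900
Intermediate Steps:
Q(s) = -1
o(E) = -1/E
(o(I(-1)) + F(13))² = (-1/(-1) + 13²)² = (-1*(-1) + 169)² = (1 + 169)² = 170² = 28900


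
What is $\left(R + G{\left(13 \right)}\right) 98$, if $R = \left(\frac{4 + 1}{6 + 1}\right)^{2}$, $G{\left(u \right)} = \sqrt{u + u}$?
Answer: $50 + 98 \sqrt{26} \approx 549.7$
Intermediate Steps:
$G{\left(u \right)} = \sqrt{2} \sqrt{u}$ ($G{\left(u \right)} = \sqrt{2 u} = \sqrt{2} \sqrt{u}$)
$R = \frac{25}{49}$ ($R = \left(\frac{5}{7}\right)^{2} = \frac{25}{49} \approx 0.5102$)
$\left(R + G{\left(13 \right)}\right) 98 = \left(\frac{25}{49} + \sqrt{2} \sqrt{13}\right) 98 = \left(\frac{25}{49} + \sqrt{26}\right) 98 = 50 + 98 \sqrt{26}$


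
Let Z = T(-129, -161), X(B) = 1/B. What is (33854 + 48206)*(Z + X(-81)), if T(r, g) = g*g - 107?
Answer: 171581961980/81 ≈ 2.1183e+9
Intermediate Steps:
T(r, g) = -107 + g² (T(r, g) = g² - 107 = -107 + g²)
Z = 25814 (Z = -107 + (-161)² = -107 + 25921 = 25814)
(33854 + 48206)*(Z + X(-81)) = (33854 + 48206)*(25814 + 1/(-81)) = 82060*(25814 - 1/81) = 82060*(2090933/81) = 171581961980/81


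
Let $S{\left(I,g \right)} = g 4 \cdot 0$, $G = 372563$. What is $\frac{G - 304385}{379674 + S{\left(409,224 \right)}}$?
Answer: $\frac{11363}{63279} \approx 0.17957$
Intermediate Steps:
$S{\left(I,g \right)} = 0$ ($S{\left(I,g \right)} = 4 g 0 = 0$)
$\frac{G - 304385}{379674 + S{\left(409,224 \right)}} = \frac{372563 - 304385}{379674 + 0} = \frac{68178}{379674} = 68178 \cdot \frac{1}{379674} = \frac{11363}{63279}$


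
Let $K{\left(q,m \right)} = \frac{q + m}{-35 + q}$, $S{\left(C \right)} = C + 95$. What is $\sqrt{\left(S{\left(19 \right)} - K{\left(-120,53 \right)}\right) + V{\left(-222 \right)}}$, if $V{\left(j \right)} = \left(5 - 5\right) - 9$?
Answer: $\frac{4 \sqrt{157015}}{155} \approx 10.226$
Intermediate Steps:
$S{\left(C \right)} = 95 + C$
$K{\left(q,m \right)} = \frac{m + q}{-35 + q}$
$V{\left(j \right)} = -9$ ($V{\left(j \right)} = 0 - 9 = -9$)
$\sqrt{\left(S{\left(19 \right)} - K{\left(-120,53 \right)}\right) + V{\left(-222 \right)}} = \sqrt{\left(\left(95 + 19\right) - \frac{53 - 120}{-35 - 120}\right) - 9} = \sqrt{\left(114 - \frac{1}{-155} \left(-67\right)\right) - 9} = \sqrt{\left(114 - \left(- \frac{1}{155}\right) \left(-67\right)\right) - 9} = \sqrt{\left(114 - \frac{67}{155}\right) - 9} = \sqrt{\frac{17603}{155} - 9} = \sqrt{\frac{16208}{155}} = \frac{4 \sqrt{157015}}{155}$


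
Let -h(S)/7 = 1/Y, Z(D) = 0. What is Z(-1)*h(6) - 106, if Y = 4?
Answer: -106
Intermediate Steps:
h(S) = -7/4
Z(-1)*h(6) - 106 = 0*(-7/4) - 106 = 0 - 106 = -106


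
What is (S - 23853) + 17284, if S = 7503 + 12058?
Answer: 12992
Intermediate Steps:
S = 19561
(S - 23853) + 17284 = (19561 - 23853) + 17284 = -4292 + 17284 = 12992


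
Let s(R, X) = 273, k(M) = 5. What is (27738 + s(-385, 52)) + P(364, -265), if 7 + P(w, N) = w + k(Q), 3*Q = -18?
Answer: 28373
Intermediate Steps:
Q = -6 (Q = (1/3)*(-18) = -6)
P(w, N) = -2 + w (P(w, N) = -7 + (w + 5) = -7 + (5 + w) = -2 + w)
(27738 + s(-385, 52)) + P(364, -265) = (27738 + 273) + (-2 + 364) = 28011 + 362 = 28373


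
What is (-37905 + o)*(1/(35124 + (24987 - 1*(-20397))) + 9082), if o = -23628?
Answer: -14997102878727/26836 ≈ -5.5884e+8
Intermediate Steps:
(-37905 + o)*(1/(35124 + (24987 - 1*(-20397))) + 9082) = (-37905 - 23628)*(1/(35124 + (24987 - 1*(-20397))) + 9082) = -61533*(1/(35124 + (24987 + 20397)) + 9082) = -61533*(1/(35124 + 45384) + 9082) = -61533*(1/80508 + 9082) = -61533*731173657/80508 = -14997102878727/26836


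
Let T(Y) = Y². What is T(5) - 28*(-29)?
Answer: 837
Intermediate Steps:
T(5) - 28*(-29) = 5² - 28*(-29) = 25 + 812 = 837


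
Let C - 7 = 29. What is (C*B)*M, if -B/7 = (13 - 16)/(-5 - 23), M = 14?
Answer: -378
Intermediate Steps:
C = 36 (C = 7 + 29 = 36)
B = -3/4 (B = -7*(13 - 16)/(-5 - 23) = -(-21)/(-28) = -(-21)*(-1)/28 = -7*3/28 = -3/4 ≈ -0.75000)
(C*B)*M = (36*(-3/4))*14 = -27*14 = -378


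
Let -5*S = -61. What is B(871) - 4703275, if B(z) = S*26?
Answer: -23514789/5 ≈ -4.7030e+6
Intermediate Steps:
S = 61/5 (S = -1/5*(-61) = 61/5 ≈ 12.200)
B(z) = 1586/5 (B(z) = (61/5)*26 = 1586/5)
B(871) - 4703275 = 1586/5 - 4703275 = -23514789/5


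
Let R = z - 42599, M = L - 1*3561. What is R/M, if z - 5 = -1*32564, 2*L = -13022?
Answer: 37579/5036 ≈ 7.4621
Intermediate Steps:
L = -6511 (L = (½)*(-13022) = -6511)
z = -32559 (z = 5 - 1*32564 = 5 - 32564 = -32559)
M = -10072 (M = -6511 - 1*3561 = -6511 - 3561 = -10072)
R = -75158 (R = -32559 - 42599 = -75158)
R/M = -75158/(-10072) = -75158*(-1/10072) = 37579/5036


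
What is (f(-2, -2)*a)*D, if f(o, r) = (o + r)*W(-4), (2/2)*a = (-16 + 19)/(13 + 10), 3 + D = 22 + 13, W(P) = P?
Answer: 1536/23 ≈ 66.783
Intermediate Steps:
D = 32 (D = -3 + (22 + 13) = -3 + 35 = 32)
a = 3/23 (a = (-16 + 19)/(13 + 10) = 3/23 ≈ 0.13043)
f(o, r) = -4*o - 4*r (f(o, r) = (o + r)*(-4) = -4*o - 4*r)
(f(-2, -2)*a)*D = ((-4*(-2) - 4*(-2))*(3/23))*32 = ((8 + 8)*(3/23))*32 = (16*(3/23))*32 = (48/23)*32 = 1536/23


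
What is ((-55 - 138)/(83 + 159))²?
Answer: 37249/58564 ≈ 0.63604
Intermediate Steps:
((-55 - 138)/(83 + 159))² = (-193/242)² = 37249/58564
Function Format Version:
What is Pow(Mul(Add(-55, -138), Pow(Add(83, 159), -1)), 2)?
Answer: Rational(37249, 58564) ≈ 0.63604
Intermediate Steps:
Pow(Mul(Add(-55, -138), Pow(Add(83, 159), -1)), 2) = Pow(Mul(-193, Pow(242, -1)), 2) = Pow(Mul(-193, Rational(1, 242)), 2) = Pow(Rational(-193, 242), 2) = Rational(37249, 58564)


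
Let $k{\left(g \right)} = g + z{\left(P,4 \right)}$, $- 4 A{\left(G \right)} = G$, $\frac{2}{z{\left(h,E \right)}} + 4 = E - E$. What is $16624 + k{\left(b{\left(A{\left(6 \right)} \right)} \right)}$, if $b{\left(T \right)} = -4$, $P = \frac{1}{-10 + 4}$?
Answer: $\frac{33239}{2} \approx 16620.0$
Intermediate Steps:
$P = - \frac{1}{6}$ ($P = \frac{1}{-6} = - \frac{1}{6} \approx -0.16667$)
$z{\left(h,E \right)} = - \frac{1}{2}$ ($z{\left(h,E \right)} = \frac{2}{-4 + \left(E - E\right)} = \frac{2}{-4 + 0} = \frac{2}{-4} = 2 \left(- \frac{1}{4}\right) = - \frac{1}{2}$)
$A{\left(G \right)} = - \frac{G}{4}$
$k{\left(g \right)} = - \frac{1}{2} + g$ ($k{\left(g \right)} = g - \frac{1}{2} = - \frac{1}{2} + g$)
$16624 + k{\left(b{\left(A{\left(6 \right)} \right)} \right)} = 16624 - \frac{9}{2} = \frac{33239}{2}$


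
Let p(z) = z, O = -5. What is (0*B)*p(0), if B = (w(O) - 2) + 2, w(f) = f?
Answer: 0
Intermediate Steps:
B = -5 (B = (-5 - 2) + 2 = -7 + 2 = -5)
(0*B)*p(0) = (0*(-5))*0 = 0*0 = 0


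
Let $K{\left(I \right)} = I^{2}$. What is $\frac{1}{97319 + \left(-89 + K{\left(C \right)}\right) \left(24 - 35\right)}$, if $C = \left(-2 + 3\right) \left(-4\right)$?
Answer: $\frac{1}{98122} \approx 1.0191 \cdot 10^{-5}$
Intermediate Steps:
$C = -4$ ($C = 1 \left(-4\right) = -4$)
$\frac{1}{97319 + \left(-89 + K{\left(C \right)}\right) \left(24 - 35\right)} = \frac{1}{97319 + \left(-89 + \left(-4\right)^{2}\right) \left(24 - 35\right)} = \frac{1}{97319 + \left(-89 + 16\right) \left(24 - 35\right)} = \frac{1}{97319 - -803} = \frac{1}{97319 + 803} = \frac{1}{98122}$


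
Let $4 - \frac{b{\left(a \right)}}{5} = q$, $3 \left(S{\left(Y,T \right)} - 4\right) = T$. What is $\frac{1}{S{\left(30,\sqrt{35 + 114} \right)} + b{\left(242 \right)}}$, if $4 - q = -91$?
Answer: $- \frac{4059}{1830460} - \frac{3 \sqrt{149}}{1830460} \approx -0.0022375$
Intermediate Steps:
$q = 95$ ($q = 4 - -91 = 4 + 91 = 95$)
$S{\left(Y,T \right)} = 4 + \frac{T}{3}$
$b{\left(a \right)} = -455$ ($b{\left(a \right)} = 20 - 475 = -455$)
$\frac{1}{S{\left(30,\sqrt{35 + 114} \right)} + b{\left(242 \right)}} = \frac{1}{\left(4 + \frac{\sqrt{35 + 114}}{3}\right) - 455} = \frac{1}{\left(4 + \frac{\sqrt{149}}{3}\right) - 455} = \frac{1}{-451 + \frac{\sqrt{149}}{3}}$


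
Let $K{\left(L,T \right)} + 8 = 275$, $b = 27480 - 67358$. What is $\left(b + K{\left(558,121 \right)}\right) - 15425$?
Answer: $-55036$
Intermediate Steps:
$b = -39878$
$K{\left(L,T \right)} = 267$ ($K{\left(L,T \right)} = -8 + 275 = 267$)
$\left(b + K{\left(558,121 \right)}\right) - 15425 = \left(-39878 + 267\right) - 15425 = -39611 - 15425 = -55036$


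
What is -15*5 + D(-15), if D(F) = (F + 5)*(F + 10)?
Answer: -25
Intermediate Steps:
D(F) = (5 + F)*(10 + F)
-15*5 + D(-15) = -15*5 + (50 + (-15)² + 15*(-15)) = -75 + (50 + 225 - 225) = -75 + 50 = -25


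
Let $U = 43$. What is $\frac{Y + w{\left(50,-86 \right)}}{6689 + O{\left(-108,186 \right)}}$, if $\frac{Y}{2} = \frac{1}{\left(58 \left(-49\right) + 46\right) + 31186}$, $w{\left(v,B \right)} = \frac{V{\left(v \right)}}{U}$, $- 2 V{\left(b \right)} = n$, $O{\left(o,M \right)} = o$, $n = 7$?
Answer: $- \frac{99279}{8033887370} \approx -1.2358 \cdot 10^{-5}$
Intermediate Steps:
$V{\left(b \right)} = - \frac{7}{2}$ ($V{\left(b \right)} = \left(- \frac{1}{2}\right) 7 = - \frac{7}{2}$)
$w{\left(v,B \right)} = - \frac{7}{86}$ ($w{\left(v,B \right)} = - \frac{7}{2 \cdot 43} = \left(- \frac{7}{2}\right) \frac{1}{43} = - \frac{7}{86}$)
$Y = \frac{1}{14195}$ ($Y = \frac{2}{\left(58 \left(-49\right) + 46\right) + 31186} = \frac{2}{\left(-2842 + 46\right) + 31186} = \frac{2}{-2796 + 31186} = \frac{2}{28390} = 2 \cdot \frac{1}{28390} = \frac{1}{14195} \approx 7.0447 \cdot 10^{-5}$)
$\frac{Y + w{\left(50,-86 \right)}}{6689 + O{\left(-108,186 \right)}} = \frac{\frac{1}{14195} - \frac{7}{86}}{6689 - 108} = - \frac{99279}{1220770 \cdot 6581} = \left(- \frac{99279}{1220770}\right) \frac{1}{6581} = - \frac{99279}{8033887370}$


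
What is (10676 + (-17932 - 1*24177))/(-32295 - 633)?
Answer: 31433/32928 ≈ 0.95460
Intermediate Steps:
(10676 + (-17932 - 1*24177))/(-32295 - 633) = (10676 + (-17932 - 24177))/(-32928) = (10676 - 42109)*(-1/32928) = -31433*(-1/32928) = 31433/32928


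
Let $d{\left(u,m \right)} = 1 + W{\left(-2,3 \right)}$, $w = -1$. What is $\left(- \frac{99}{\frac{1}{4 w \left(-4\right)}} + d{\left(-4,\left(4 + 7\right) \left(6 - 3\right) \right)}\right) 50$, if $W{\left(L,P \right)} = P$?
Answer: $-79000$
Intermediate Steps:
$d{\left(u,m \right)} = 4$ ($d{\left(u,m \right)} = 1 + 3 = 4$)
$\left(- \frac{99}{\frac{1}{4 w \left(-4\right)}} + d{\left(-4,\left(4 + 7\right) \left(6 - 3\right) \right)}\right) 50 = \left(- \frac{99}{\frac{1}{4 \left(-1\right) \left(-4\right)}} + 4\right) 50 = \left(- \frac{99}{\frac{1}{\left(-4\right) \left(-4\right)}} + 4\right) 50 = \left(- \frac{99}{\frac{1}{16}} + 4\right) 50 = \left(- 99 \frac{1}{\frac{1}{16}} + 4\right) 50 = \left(\left(-99\right) 16 + 4\right) 50 = \left(-1584 + 4\right) 50 = \left(-1580\right) 50 = -79000$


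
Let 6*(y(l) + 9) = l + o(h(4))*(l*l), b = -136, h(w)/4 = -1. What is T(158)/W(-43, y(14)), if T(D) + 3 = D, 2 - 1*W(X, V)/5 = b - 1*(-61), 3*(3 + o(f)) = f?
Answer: 31/77 ≈ 0.40260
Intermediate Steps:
h(w) = -4 (h(w) = 4*(-1) = -4)
o(f) = -3 + f/3
y(l) = -9 - 13*l²/18 + l/6 (y(l) = -9 + (l + (-3 + (⅓)*(-4))*(l*l))/6 = -9 + (l + (-3 - 4/3)*l²)/6 = -9 + (l - 13*l²/3)/6 = -9 + (-13*l²/18 + l/6) = -9 - 13*l²/18 + l/6)
W(X, V) = 385 (W(X, V) = 10 - 5*(-136 - 1*(-61)) = 10 - 5*(-136 + 61) = 10 - 5*(-75) = 10 + 375 = 385)
T(D) = -3 + D
T(158)/W(-43, y(14)) = (-3 + 158)/385 = 155*(1/385) = 31/77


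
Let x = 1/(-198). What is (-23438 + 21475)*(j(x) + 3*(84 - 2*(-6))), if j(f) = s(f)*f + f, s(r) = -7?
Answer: -18658315/33 ≈ -5.6540e+5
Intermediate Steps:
x = -1/198 ≈ -0.0050505
j(f) = -6*f (j(f) = -7*f + f = -6*f)
(-23438 + 21475)*(j(x) + 3*(84 - 2*(-6))) = (-23438 + 21475)*(-6*(-1/198) + 3*(84 - 2*(-6))) = -1963*(1/33 + 3*(84 + 12)) = -1963*(1/33 + 3*96) = -1963*(1/33 + 288) = -1963*9505/33 = -18658315/33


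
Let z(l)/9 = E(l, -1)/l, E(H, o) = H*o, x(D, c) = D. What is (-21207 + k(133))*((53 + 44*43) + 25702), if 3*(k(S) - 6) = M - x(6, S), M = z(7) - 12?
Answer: -586392870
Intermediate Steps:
z(l) = -9 (z(l) = 9*((l*(-1))/l) = 9*((-l)/l) = 9*(-1) = -9)
M = -21 (M = -9 - 12 = -21)
k(S) = -3 (k(S) = 6 + (-21 - 1*6)/3 = 6 + (-21 - 6)/3 = 6 + (⅓)*(-27) = 6 - 9 = -3)
(-21207 + k(133))*((53 + 44*43) + 25702) = (-21207 - 3)*((53 + 44*43) + 25702) = -21210*((53 + 1892) + 25702) = -21210*(1945 + 25702) = -21210*27647 = -586392870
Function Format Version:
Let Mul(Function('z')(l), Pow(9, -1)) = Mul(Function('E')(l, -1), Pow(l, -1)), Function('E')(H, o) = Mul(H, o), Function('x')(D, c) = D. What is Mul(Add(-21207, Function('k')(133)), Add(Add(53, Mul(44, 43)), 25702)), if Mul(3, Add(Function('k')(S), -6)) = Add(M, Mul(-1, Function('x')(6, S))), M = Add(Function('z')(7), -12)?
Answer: -586392870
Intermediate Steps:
Function('z')(l) = -9 (Function('z')(l) = Mul(9, Mul(Mul(l, -1), Pow(l, -1))) = Mul(9, Mul(Mul(-1, l), Pow(l, -1))) = Mul(9, -1) = -9)
M = -21 (M = Add(-9, -12) = -21)
Function('k')(S) = -3 (Function('k')(S) = Add(6, Mul(Rational(1, 3), Add(-21, Mul(-1, 6)))) = Add(6, Mul(Rational(1, 3), Add(-21, -6))) = Add(6, Mul(Rational(1, 3), -27)) = Add(6, -9) = -3)
Mul(Add(-21207, Function('k')(133)), Add(Add(53, Mul(44, 43)), 25702)) = Mul(Add(-21207, -3), Add(Add(53, Mul(44, 43)), 25702)) = Mul(-21210, Add(Add(53, 1892), 25702)) = Mul(-21210, Add(1945, 25702)) = Mul(-21210, 27647) = -586392870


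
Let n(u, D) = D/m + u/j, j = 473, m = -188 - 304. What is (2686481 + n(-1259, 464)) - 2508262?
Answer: 10368393476/58179 ≈ 1.7822e+5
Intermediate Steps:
m = -492
n(u, D) = -D/492 + u/473 (n(u, D) = D/(-492) + u/473 = D*(-1/492) + u*(1/473) = -D/492 + u/473)
(2686481 + n(-1259, 464)) - 2508262 = (2686481 + (-1/492*464 + (1/473)*(-1259))) - 2508262 = (2686481 + (-116/123 - 1259/473)) - 2508262 = (2686481 - 209725/58179) - 2508262 = 156296568374/58179 - 2508262 = 10368393476/58179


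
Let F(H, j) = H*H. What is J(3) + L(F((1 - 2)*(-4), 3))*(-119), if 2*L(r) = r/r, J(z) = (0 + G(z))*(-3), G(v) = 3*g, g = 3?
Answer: -173/2 ≈ -86.500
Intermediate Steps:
F(H, j) = H**2
G(v) = 9 (G(v) = 3*3 = 9)
J(z) = -27 (J(z) = (0 + 9)*(-3) = 9*(-3) = -27)
L(r) = 1/2 (L(r) = (r/r)/2 = (1/2)*1 = 1/2)
J(3) + L(F((1 - 2)*(-4), 3))*(-119) = -27 + (1/2)*(-119) = -27 - 119/2 = -173/2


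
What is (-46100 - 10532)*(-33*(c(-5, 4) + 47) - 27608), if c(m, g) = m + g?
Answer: 1649463632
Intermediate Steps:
c(m, g) = g + m
(-46100 - 10532)*(-33*(c(-5, 4) + 47) - 27608) = (-46100 - 10532)*(-33*((4 - 5) + 47) - 27608) = -56632*(-33*(-1 + 47) - 27608) = -56632*(-33*46 - 27608) = -56632*(-1518 - 27608) = -56632*(-29126) = 1649463632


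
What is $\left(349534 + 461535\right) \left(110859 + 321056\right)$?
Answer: $350312867135$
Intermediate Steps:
$\left(349534 + 461535\right) \left(110859 + 321056\right) = 811069 \cdot 431915 = 350312867135$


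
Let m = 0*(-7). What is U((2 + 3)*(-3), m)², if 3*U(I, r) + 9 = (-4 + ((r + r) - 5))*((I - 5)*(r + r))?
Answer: 9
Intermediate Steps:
m = 0
U(I, r) = -3 + 2*r*(-9 + 2*r)*(-5 + I)/3 (U(I, r) = -3 + ((-4 + ((r + r) - 5))*((I - 5)*(r + r)))/3 = -3 + ((-4 + (2*r - 5))*((-5 + I)*(2*r)))/3 = -3 + ((-4 + (-5 + 2*r))*(2*r*(-5 + I)))/3 = -3 + ((-9 + 2*r)*(2*r*(-5 + I)))/3 = -3 + (2*r*(-9 + 2*r)*(-5 + I))/3 = -3 + 2*r*(-9 + 2*r)*(-5 + I)/3)
U((2 + 3)*(-3), m)² = (-3 + 30*0 - 20/3*0² - 6*(2 + 3)*(-3)*0 + (4/3)*((2 + 3)*(-3))*0²)² = (-3 + 0 - 20/3*0 - 6*5*(-3)*0 + (4/3)*(5*(-3))*0)² = (-3 + 0 + 0 - 6*(-15)*0 + (4/3)*(-15)*0)² = (-3 + 0 + 0 + 0 + 0)² = (-3)² = 9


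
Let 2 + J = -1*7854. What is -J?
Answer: 7856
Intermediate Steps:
J = -7856 (J = -2 - 1*7854 = -2 - 7854 = -7856)
-J = -1*(-7856) = 7856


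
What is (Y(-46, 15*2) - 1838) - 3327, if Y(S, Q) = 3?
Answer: -5162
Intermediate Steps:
(Y(-46, 15*2) - 1838) - 3327 = (3 - 1838) - 3327 = -1835 - 3327 = -5162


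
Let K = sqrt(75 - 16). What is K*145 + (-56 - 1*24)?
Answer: -80 + 145*sqrt(59) ≈ 1033.8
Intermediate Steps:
K = sqrt(59) ≈ 7.6811
K*145 + (-56 - 1*24) = sqrt(59)*145 + (-56 - 1*24) = 145*sqrt(59) + (-56 - 24) = 145*sqrt(59) - 80 = -80 + 145*sqrt(59)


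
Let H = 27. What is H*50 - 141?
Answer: 1209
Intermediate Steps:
H*50 - 141 = 27*50 - 141 = 1350 - 141 = 1209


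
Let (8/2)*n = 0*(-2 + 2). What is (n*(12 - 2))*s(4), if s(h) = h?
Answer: 0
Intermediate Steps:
n = 0 (n = (0*(-2 + 2))/4 = (0*0)/4 = (¼)*0 = 0)
(n*(12 - 2))*s(4) = (0*(12 - 2))*4 = (0*10)*4 = 0*4 = 0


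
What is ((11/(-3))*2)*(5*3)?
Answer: -110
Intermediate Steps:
((11/(-3))*2)*(5*3) = ((11*(-1/3))*2)*15 = -11/3*2*15 = -22/3*15 = -110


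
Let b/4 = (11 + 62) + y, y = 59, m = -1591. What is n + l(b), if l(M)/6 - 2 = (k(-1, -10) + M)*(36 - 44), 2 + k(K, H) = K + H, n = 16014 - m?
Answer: -7103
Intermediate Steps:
n = 17605 (n = 16014 - 1*(-1591) = 16014 + 1591 = 17605)
k(K, H) = -2 + H + K (k(K, H) = -2 + (K + H) = -2 + (H + K) = -2 + H + K)
b = 528 (b = 4*((11 + 62) + 59) = 4*(73 + 59) = 4*132 = 528)
l(M) = 636 - 48*M (l(M) = 12 + 6*(((-2 - 10 - 1) + M)*(36 - 44)) = 12 + 6*((-13 + M)*(-8)) = 12 + 6*(104 - 8*M) = 12 + (624 - 48*M) = 636 - 48*M)
n + l(b) = 17605 + (636 - 48*528) = 17605 + (636 - 25344) = 17605 - 24708 = -7103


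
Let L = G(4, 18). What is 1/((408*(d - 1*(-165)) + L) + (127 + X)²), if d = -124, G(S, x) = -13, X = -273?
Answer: 1/38031 ≈ 2.6294e-5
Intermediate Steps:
L = -13
1/((408*(d - 1*(-165)) + L) + (127 + X)²) = 1/((408*(-124 - 1*(-165)) - 13) + (127 - 273)²) = 1/((408*(-124 + 165) - 13) + (-146)²) = 1/((408*41 - 13) + 21316) = 1/((16728 - 13) + 21316) = 1/(16715 + 21316) = 1/38031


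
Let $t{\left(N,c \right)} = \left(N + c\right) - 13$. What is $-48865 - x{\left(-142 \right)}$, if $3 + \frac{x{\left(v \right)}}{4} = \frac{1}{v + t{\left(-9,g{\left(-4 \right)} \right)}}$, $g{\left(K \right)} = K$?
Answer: $- \frac{2051825}{42} \approx -48853.0$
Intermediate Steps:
$t{\left(N,c \right)} = -13 + N + c$
$x{\left(v \right)} = -12 + \frac{4}{-26 + v}$ ($x{\left(v \right)} = -12 + \frac{4}{v - 26} = -12 + \frac{4}{-26 + v}$)
$-48865 - x{\left(-142 \right)} = -48865 - \frac{4 \left(79 - -426\right)}{-26 - 142} = -48865 - \frac{4 \left(79 + 426\right)}{-168} = -48865 - 4 \left(- \frac{1}{168}\right) 505 = -48865 - - \frac{505}{42} = -48865 + \frac{505}{42} = - \frac{2051825}{42}$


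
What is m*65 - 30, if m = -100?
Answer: -6530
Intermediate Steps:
m*65 - 30 = -100*65 - 30 = -6500 - 30 = -6530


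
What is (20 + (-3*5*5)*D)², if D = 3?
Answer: 42025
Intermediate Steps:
(20 + (-3*5*5)*D)² = (20 + (-3*5*5)*3)² = (20 - 15*5*3)² = (20 - 75*3)² = (20 - 225)² = (-205)² = 42025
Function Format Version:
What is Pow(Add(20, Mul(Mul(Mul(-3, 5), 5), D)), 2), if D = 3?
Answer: 42025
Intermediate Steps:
Pow(Add(20, Mul(Mul(Mul(-3, 5), 5), D)), 2) = Pow(Add(20, Mul(Mul(Mul(-3, 5), 5), 3)), 2) = Pow(Add(20, Mul(Mul(-15, 5), 3)), 2) = Pow(Add(20, Mul(-75, 3)), 2) = Pow(Add(20, -225), 2) = Pow(-205, 2) = 42025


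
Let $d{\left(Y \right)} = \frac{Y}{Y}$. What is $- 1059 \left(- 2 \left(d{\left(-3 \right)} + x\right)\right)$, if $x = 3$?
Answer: $8472$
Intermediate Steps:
$d{\left(Y \right)} = 1$
$- 1059 \left(- 2 \left(d{\left(-3 \right)} + x\right)\right) = - 1059 \left(- 2 \left(1 + 3\right)\right) = - 1059 \left(\left(-2\right) 4\right) = \left(-1059\right) \left(-8\right) = 8472$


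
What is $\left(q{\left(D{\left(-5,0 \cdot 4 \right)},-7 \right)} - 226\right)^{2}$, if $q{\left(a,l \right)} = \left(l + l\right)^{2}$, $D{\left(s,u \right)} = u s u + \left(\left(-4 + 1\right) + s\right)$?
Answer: $900$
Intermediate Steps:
$D{\left(s,u \right)} = -3 + s + s u^{2}$ ($D{\left(s,u \right)} = s u u + \left(-3 + s\right) = s u^{2} + \left(-3 + s\right) = -3 + s + s u^{2}$)
$q{\left(a,l \right)} = 4 l^{2}$ ($q{\left(a,l \right)} = \left(2 l\right)^{2} = 4 l^{2}$)
$\left(q{\left(D{\left(-5,0 \cdot 4 \right)},-7 \right)} - 226\right)^{2} = \left(4 \left(-7\right)^{2} - 226\right)^{2} = \left(4 \cdot 49 - 226\right)^{2} = \left(196 - 226\right)^{2} = \left(-30\right)^{2} = 900$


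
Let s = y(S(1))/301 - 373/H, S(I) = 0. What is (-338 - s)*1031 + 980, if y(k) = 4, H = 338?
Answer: -35239391973/101738 ≈ -3.4637e+5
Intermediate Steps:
s = -110921/101738 (s = 4/301 - 373/338 = -110921/101738 ≈ -1.0903)
(-338 - s)*1031 + 980 = (-338 - 1*(-110921/101738))*1031 + 980 = (-338 + 110921/101738)*1031 + 980 = -34276523/101738*1031 + 980 = -35339095213/101738 + 980 = -35239391973/101738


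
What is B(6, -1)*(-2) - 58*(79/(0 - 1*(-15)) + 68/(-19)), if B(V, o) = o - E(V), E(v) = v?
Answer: -23908/285 ≈ -83.888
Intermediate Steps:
B(V, o) = o - V
B(6, -1)*(-2) - 58*(79/(0 - 1*(-15)) + 68/(-19)) = (-1 - 1*6)*(-2) - 58*(79/(0 - 1*(-15)) + 68/(-19)) = (-1 - 6)*(-2) - 58*(79/(0 + 15) + 68*(-1/19)) = -7*(-2) - 58*(79/15 - 68/19) = 14 - 58*(79*(1/15) - 68/19) = 14 - 58*(79/15 - 68/19) = 14 - 58*481/285 = 14 - 27898/285 = -23908/285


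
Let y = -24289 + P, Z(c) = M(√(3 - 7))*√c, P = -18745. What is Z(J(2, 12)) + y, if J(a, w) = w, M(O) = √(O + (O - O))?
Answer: -43034 + 2*√3*(1 + I) ≈ -43031.0 + 3.4641*I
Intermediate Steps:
M(O) = √O (M(O) = √(O + 0) = √O)
Z(c) = √c*(1 + I) (Z(c) = √(√(3 - 7))*√c = √(√(-4))*√c = √(2*I)*√c = (1 + I)*√c = √c*(1 + I))
y = -43034 (y = -24289 - 18745 = -43034)
Z(J(2, 12)) + y = √12*(1 + I) - 43034 = (2*√3)*(1 + I) - 43034 = 2*√3*(1 + I) - 43034 = -43034 + 2*√3*(1 + I)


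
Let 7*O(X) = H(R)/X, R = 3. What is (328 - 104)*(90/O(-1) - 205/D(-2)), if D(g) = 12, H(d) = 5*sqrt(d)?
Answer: -11480/3 - 9408*sqrt(3) ≈ -20122.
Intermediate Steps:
O(X) = 5*sqrt(3)/(7*X) (O(X) = ((5*sqrt(3))/X)/7 = (5*sqrt(3)/X)/7 = 5*sqrt(3)/(7*X))
(328 - 104)*(90/O(-1) - 205/D(-2)) = (328 - 104)*(90/(((5/7)*sqrt(3)/(-1))) - 205/12) = 224*(90/(((5/7)*sqrt(3)*(-1))) - 205*1/12) = 224*(90/((-5*sqrt(3)/7)) - 205/12) = 224*(90*(-7*sqrt(3)/15) - 205/12) = 224*(-42*sqrt(3) - 205/12) = 224*(-205/12 - 42*sqrt(3)) = -11480/3 - 9408*sqrt(3)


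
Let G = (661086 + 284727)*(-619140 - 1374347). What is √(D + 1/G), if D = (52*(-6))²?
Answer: √346056142033377562833323294853/1885465919931 ≈ 312.00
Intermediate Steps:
G = -1885465919931 (G = 945813*(-1993487) = -1885465919931)
D = 97344 (D = (-312)² = 97344)
√(D + 1/G) = √(97344 + 1/(-1885465919931)) = √(97344 - 1/1885465919931) = √(183538794509763263/1885465919931) = √346056142033377562833323294853/1885465919931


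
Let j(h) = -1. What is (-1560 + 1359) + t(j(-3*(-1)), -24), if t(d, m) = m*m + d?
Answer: 374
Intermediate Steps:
t(d, m) = d + m² (t(d, m) = m² + d = d + m²)
(-1560 + 1359) + t(j(-3*(-1)), -24) = (-1560 + 1359) + (-1 + (-24)²) = -201 + (-1 + 576) = -201 + 575 = 374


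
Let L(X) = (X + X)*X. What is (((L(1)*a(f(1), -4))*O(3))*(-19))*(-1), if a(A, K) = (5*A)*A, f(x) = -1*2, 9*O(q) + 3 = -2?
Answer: -3800/9 ≈ -422.22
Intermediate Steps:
O(q) = -5/9 (O(q) = -⅓ + (⅑)*(-2) = -⅓ - 2/9 = -5/9)
f(x) = -2
a(A, K) = 5*A²
L(X) = 2*X² (L(X) = (2*X)*X = 2*X²)
(((L(1)*a(f(1), -4))*O(3))*(-19))*(-1) = ((((2*1²)*(5*(-2)²))*(-5/9))*(-19))*(-1) = ((((2*1)*(5*4))*(-5/9))*(-19))*(-1) = (((2*20)*(-5/9))*(-19))*(-1) = ((40*(-5/9))*(-19))*(-1) = -200/9*(-19)*(-1) = (3800/9)*(-1) = -3800/9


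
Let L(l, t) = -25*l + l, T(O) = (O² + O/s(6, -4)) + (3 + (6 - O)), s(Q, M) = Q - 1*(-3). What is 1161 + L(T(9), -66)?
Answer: -807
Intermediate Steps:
s(Q, M) = 3 + Q (s(Q, M) = Q + 3 = 3 + Q)
T(O) = 9 + O² - 8*O/9 (T(O) = (O² + O/(3 + 6)) + (3 + (6 - O)) = (O² + O/9) + (9 - O) = 9 + O² - 8*O/9)
L(l, t) = -24*l
1161 + L(T(9), -66) = 1161 - 24*(9 + 9² - 8/9*9) = 1161 - 24*(9 + 81 - 8) = 1161 - 24*82 = 1161 - 1968 = -807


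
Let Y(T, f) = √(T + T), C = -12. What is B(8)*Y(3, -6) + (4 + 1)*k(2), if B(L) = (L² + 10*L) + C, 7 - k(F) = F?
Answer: 25 + 132*√6 ≈ 348.33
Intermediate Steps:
k(F) = 7 - F
Y(T, f) = √2*√T (Y(T, f) = √(2*T) = √2*√T)
B(L) = -12 + L² + 10*L (B(L) = (L² + 10*L) - 12 = -12 + L² + 10*L)
B(8)*Y(3, -6) + (4 + 1)*k(2) = (-12 + 8² + 10*8)*(√2*√3) + (4 + 1)*(7 - 1*2) = (-12 + 64 + 80)*√6 + 5*(7 - 2) = 132*√6 + 5*5 = 132*√6 + 25 = 25 + 132*√6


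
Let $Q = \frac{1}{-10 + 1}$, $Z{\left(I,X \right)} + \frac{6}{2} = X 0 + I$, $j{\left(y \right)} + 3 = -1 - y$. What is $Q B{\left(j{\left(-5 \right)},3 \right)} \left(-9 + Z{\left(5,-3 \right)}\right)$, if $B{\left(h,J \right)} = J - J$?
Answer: $0$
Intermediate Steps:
$j{\left(y \right)} = -4 - y$ ($j{\left(y \right)} = -3 - \left(1 + y\right) = -4 - y$)
$B{\left(h,J \right)} = 0$
$Z{\left(I,X \right)} = -3 + I$ ($Z{\left(I,X \right)} = -3 + \left(X 0 + I\right) = -3 + \left(0 + I\right) = -3 + I$)
$Q = - \frac{1}{9}$ ($Q = \frac{1}{-9} = - \frac{1}{9} \approx -0.11111$)
$Q B{\left(j{\left(-5 \right)},3 \right)} \left(-9 + Z{\left(5,-3 \right)}\right) = - \frac{0 \left(-9 + \left(-3 + 5\right)\right)}{9} = - \frac{0 \left(-9 + 2\right)}{9} = - \frac{0 \left(-7\right)}{9} = \left(- \frac{1}{9}\right) 0 = 0$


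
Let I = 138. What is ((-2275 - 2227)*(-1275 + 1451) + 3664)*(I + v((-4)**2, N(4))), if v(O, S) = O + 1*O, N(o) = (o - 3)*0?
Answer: -134076960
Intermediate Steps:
N(o) = 0 (N(o) = (-3 + o)*0 = 0)
v(O, S) = 2*O (v(O, S) = O + O = 2*O)
((-2275 - 2227)*(-1275 + 1451) + 3664)*(I + v((-4)**2, N(4))) = ((-2275 - 2227)*(-1275 + 1451) + 3664)*(138 + 2*(-4)**2) = (-4502*176 + 3664)*(138 + 2*16) = (-792352 + 3664)*(138 + 32) = -788688*170 = -134076960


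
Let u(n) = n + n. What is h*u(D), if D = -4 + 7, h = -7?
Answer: -42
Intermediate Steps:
D = 3
u(n) = 2*n
h*u(D) = -14*3 = -7*6 = -42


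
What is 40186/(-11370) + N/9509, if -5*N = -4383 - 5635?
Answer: -179673871/54058665 ≈ -3.3237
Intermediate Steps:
N = 10018/5 (N = -(-4383 - 5635)/5 = -1/5*(-10018) = 10018/5 ≈ 2003.6)
40186/(-11370) + N/9509 = 40186/(-11370) + (10018/5)/9509 = 40186*(-1/11370) + (10018/5)*(1/9509) = -20093/5685 + 10018/47545 = -179673871/54058665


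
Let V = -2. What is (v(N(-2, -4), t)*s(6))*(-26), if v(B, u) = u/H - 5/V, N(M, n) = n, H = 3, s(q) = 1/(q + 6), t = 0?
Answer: -65/12 ≈ -5.4167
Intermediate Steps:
s(q) = 1/(6 + q)
v(B, u) = 5/2 + u/3 (v(B, u) = u/3 - 5/(-2) = u*(1/3) - 5*(-1/2) = u/3 + 5/2 = 5/2 + u/3)
(v(N(-2, -4), t)*s(6))*(-26) = ((5/2 + (1/3)*0)/(6 + 6))*(-26) = ((5/2 + 0)/12)*(-26) = ((5/2)*(1/12))*(-26) = (5/24)*(-26) = -65/12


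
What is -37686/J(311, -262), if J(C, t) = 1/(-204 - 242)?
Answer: 16807956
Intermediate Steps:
J(C, t) = -1/446 (J(C, t) = 1/(-446) = -1/446)
-37686/J(311, -262) = -37686/(-1/446) = -37686*(-446) = 16807956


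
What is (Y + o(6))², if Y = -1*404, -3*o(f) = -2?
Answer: 1464100/9 ≈ 1.6268e+5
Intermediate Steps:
o(f) = ⅔ (o(f) = -⅓*(-2) = ⅔)
Y = -404
(Y + o(6))² = (-404 + ⅔)² = (-1210/3)² = 1464100/9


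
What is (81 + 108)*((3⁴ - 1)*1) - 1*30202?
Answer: -15082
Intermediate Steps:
(81 + 108)*((3⁴ - 1)*1) - 1*30202 = 189*((81 - 1)*1) - 30202 = 189*(80*1) - 30202 = 189*80 - 30202 = 15120 - 30202 = -15082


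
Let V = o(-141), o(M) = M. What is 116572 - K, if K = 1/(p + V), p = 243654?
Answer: 28386797435/243513 ≈ 1.1657e+5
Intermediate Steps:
V = -141
K = 1/243513 (K = 1/(243654 - 141) = 1/243513 ≈ 4.1066e-6)
116572 - K = 116572 - 1*1/243513 = 116572 - 1/243513 = 28386797435/243513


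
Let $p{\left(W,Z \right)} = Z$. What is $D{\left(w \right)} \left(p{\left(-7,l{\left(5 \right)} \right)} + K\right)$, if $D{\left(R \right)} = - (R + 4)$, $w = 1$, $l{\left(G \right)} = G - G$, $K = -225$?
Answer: $1125$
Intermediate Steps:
$l{\left(G \right)} = 0$
$D{\left(R \right)} = -4 - R$ ($D{\left(R \right)} = - (4 + R) = -4 - R$)
$D{\left(w \right)} \left(p{\left(-7,l{\left(5 \right)} \right)} + K\right) = \left(-4 - 1\right) \left(0 - 225\right) = \left(-4 - 1\right) \left(-225\right) = \left(-5\right) \left(-225\right) = 1125$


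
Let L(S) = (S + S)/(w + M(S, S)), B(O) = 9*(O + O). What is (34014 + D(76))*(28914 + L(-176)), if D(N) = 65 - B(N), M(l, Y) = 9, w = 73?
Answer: 38772282878/41 ≈ 9.4567e+8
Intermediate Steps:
B(O) = 18*O (B(O) = 9*(2*O) = 18*O)
D(N) = 65 - 18*N
L(S) = S/41 (L(S) = (S + S)/(73 + 9) = (2*S)/82 = (2*S)*(1/82) = S/41)
(34014 + D(76))*(28914 + L(-176)) = (34014 + (65 - 18*76))*(28914 + (1/41)*(-176)) = (34014 + (65 - 1368))*(28914 - 176/41) = (34014 - 1303)*(1185298/41) = 32711*(1185298/41) = 38772282878/41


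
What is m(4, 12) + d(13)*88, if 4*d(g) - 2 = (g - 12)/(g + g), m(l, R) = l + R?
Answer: 791/13 ≈ 60.846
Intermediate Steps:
m(l, R) = R + l
d(g) = ½ + (-12 + g)/(8*g) (d(g) = ½ + ((g - 12)/(g + g))/4 = ½ + ((-12 + g)/((2*g)))/4 = ½ + ((-12 + g)*(1/(2*g)))/4 = ½ + ((-12 + g)/(2*g))/4 = ½ + (-12 + g)/(8*g))
m(4, 12) + d(13)*88 = (12 + 4) + ((⅛)*(-12 + 5*13)/13)*88 = 16 + ((⅛)*(1/13)*(-12 + 65))*88 = 16 + ((⅛)*(1/13)*53)*88 = 16 + (53/104)*88 = 16 + 583/13 = 791/13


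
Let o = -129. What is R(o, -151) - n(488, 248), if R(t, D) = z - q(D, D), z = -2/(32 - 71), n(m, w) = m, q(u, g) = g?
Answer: -13141/39 ≈ -336.95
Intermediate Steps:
z = 2/39 (z = -2/(-39) = -2*(-1/39) = 2/39 ≈ 0.051282)
R(t, D) = 2/39 - D
R(o, -151) - n(488, 248) = (2/39 - 1*(-151)) - 1*488 = (2/39 + 151) - 488 = 5891/39 - 488 = -13141/39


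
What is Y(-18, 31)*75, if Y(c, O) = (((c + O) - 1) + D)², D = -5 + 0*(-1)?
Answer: 3675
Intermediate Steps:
D = -5 (D = -5 + 0 = -5)
Y(c, O) = (-6 + O + c)² (Y(c, O) = (((c + O) - 1) - 5)² = (((O + c) - 1) - 5)² = ((-1 + O + c) - 5)² = (-6 + O + c)²)
Y(-18, 31)*75 = (-6 + 31 - 18)²*75 = 7²*75 = 49*75 = 3675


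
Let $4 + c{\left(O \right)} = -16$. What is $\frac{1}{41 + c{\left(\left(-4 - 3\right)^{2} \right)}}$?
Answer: $\frac{1}{21} \approx 0.047619$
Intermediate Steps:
$c{\left(O \right)} = -20$ ($c{\left(O \right)} = -4 - 16 = -20$)
$\frac{1}{41 + c{\left(\left(-4 - 3\right)^{2} \right)}} = \frac{1}{41 - 20} = \frac{1}{21}$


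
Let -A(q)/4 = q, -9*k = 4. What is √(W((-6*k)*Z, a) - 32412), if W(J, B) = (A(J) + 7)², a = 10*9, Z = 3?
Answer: I*√31787 ≈ 178.29*I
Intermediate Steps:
k = -4/9 (k = -⅑*4 = -4/9 ≈ -0.44444)
A(q) = -4*q
a = 90
W(J, B) = (7 - 4*J)² (W(J, B) = (-4*J + 7)² = (7 - 4*J)²)
√(W((-6*k)*Z, a) - 32412) = √((-7 + 4*(-6*(-4/9)*3))² - 32412) = √((-7 + 4*((8/3)*3))² - 32412) = √((-7 + 4*8)² - 32412) = √((-7 + 32)² - 32412) = √(25² - 32412) = √(625 - 32412) = √(-31787) = I*√31787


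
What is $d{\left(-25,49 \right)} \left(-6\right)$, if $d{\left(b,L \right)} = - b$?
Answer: $-150$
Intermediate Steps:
$d{\left(-25,49 \right)} \left(-6\right) = \left(-1\right) \left(-25\right) \left(-6\right) = 25 \left(-6\right) = -150$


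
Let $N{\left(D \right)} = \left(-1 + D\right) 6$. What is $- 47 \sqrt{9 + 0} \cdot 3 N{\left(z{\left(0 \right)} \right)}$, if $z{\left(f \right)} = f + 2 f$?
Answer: $2538$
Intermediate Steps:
$z{\left(f \right)} = 3 f$
$N{\left(D \right)} = -6 + 6 D$
$- 47 \sqrt{9 + 0} \cdot 3 N{\left(z{\left(0 \right)} \right)} = - 47 \sqrt{9 + 0} \cdot 3 \left(-6 + 6 \cdot 3 \cdot 0\right) = - 47 \sqrt{9} \cdot 3 \left(-6 + 6 \cdot 0\right) = \left(-47\right) 3 \cdot 3 \left(-6 + 0\right) = - 141 \cdot 3 \left(-6\right) = \left(-141\right) \left(-18\right) = 2538$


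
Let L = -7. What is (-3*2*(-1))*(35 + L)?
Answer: 168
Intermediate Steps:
(-3*2*(-1))*(35 + L) = (-3*2*(-1))*(35 - 7) = -6*(-1)*28 = 6*28 = 168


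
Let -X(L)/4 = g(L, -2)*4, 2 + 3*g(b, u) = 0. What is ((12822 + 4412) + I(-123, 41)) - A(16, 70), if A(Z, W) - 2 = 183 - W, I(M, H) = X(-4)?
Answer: 51389/3 ≈ 17130.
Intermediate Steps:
g(b, u) = -⅔ (g(b, u) = -⅔ + (⅓)*0 = -⅔ + 0 = -⅔)
X(L) = 32/3 (X(L) = -(-8)*4/3 = -4*(-8/3) = 32/3)
I(M, H) = 32/3
A(Z, W) = 185 - W (A(Z, W) = 2 + (183 - W) = 185 - W)
((12822 + 4412) + I(-123, 41)) - A(16, 70) = ((12822 + 4412) + 32/3) - (185 - 1*70) = (17234 + 32/3) - (185 - 70) = 51734/3 - 1*115 = 51734/3 - 115 = 51389/3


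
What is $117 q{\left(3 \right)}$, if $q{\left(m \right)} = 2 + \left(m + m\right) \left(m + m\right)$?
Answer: $4446$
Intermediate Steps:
$q{\left(m \right)} = 2 + 4 m^{2}$ ($q{\left(m \right)} = 2 + 2 m 2 m = 2 + 4 m^{2}$)
$117 q{\left(3 \right)} = 117 \left(2 + 4 \cdot 3^{2}\right) = 117 \left(2 + 4 \cdot 9\right) = 117 \left(2 + 36\right) = 117 \cdot 38 = 4446$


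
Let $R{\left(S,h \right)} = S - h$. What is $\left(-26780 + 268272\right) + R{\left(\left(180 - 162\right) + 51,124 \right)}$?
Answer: $241437$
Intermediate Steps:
$\left(-26780 + 268272\right) + R{\left(\left(180 - 162\right) + 51,124 \right)} = \left(-26780 + 268272\right) + \left(\left(\left(180 - 162\right) + 51\right) - 124\right) = 241492 + \left(\left(\left(180 - 162\right) + 51\right) - 124\right) = 241492 + \left(\left(18 + 51\right) - 124\right) = 241492 + \left(69 - 124\right) = 241492 - 55 = 241437$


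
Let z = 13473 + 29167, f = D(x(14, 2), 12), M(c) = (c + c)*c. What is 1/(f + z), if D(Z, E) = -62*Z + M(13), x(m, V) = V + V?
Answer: 1/42730 ≈ 2.3403e-5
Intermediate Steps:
M(c) = 2*c**2 (M(c) = (2*c)*c = 2*c**2)
x(m, V) = 2*V
D(Z, E) = 338 - 62*Z (D(Z, E) = -62*Z + 2*13**2 = -62*Z + 2*169 = -62*Z + 338 = 338 - 62*Z)
f = 90 (f = 338 - 124*2 = 338 - 62*4 = 338 - 248 = 90)
z = 42640
1/(f + z) = 1/(90 + 42640) = 1/42730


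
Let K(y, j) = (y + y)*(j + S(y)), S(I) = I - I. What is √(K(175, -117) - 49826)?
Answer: 2*I*√22694 ≈ 301.29*I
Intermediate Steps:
S(I) = 0
K(y, j) = 2*j*y (K(y, j) = (y + y)*(j + 0) = (2*y)*j = 2*j*y)
√(K(175, -117) - 49826) = √(2*(-117)*175 - 49826) = √(-40950 - 49826) = √(-90776) = 2*I*√22694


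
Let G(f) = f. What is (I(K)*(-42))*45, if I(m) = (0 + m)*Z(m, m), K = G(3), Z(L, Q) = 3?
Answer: -17010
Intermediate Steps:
K = 3
I(m) = 3*m (I(m) = (0 + m)*3 = m*3 = 3*m)
(I(K)*(-42))*45 = ((3*3)*(-42))*45 = (9*(-42))*45 = -378*45 = -17010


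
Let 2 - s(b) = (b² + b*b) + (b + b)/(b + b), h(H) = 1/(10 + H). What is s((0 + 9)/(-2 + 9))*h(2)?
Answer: -113/588 ≈ -0.19218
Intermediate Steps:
s(b) = 1 - 2*b² (s(b) = 2 - ((b² + b*b) + (b + b)/(b + b)) = 2 - ((b² + b²) + (2*b)/((2*b))) = 2 - (2*b² + (2*b)*(1/(2*b))) = 2 - (2*b² + 1) = 2 - (1 + 2*b²) = 2 + (-1 - 2*b²) = 1 - 2*b²)
s((0 + 9)/(-2 + 9))*h(2) = (1 - 2*(0 + 9)²/(-2 + 9)²)/(10 + 2) = (1 - 2*(9/7)²)/12 = (1 - 2*(9*(⅐))²)*(1/12) = (1 - 2*(9/7)²)*(1/12) = (1 - 2*81/49)*(1/12) = (1 - 162/49)*(1/12) = -113/49*1/12 = -113/588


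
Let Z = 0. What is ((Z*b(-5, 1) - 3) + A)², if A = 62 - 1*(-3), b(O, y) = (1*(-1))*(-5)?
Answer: 3844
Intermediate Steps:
b(O, y) = 5 (b(O, y) = -1*(-5) = 5)
A = 65 (A = 62 + 3 = 65)
((Z*b(-5, 1) - 3) + A)² = ((0*5 - 3) + 65)² = ((0 - 3) + 65)² = (-3 + 65)² = 62² = 3844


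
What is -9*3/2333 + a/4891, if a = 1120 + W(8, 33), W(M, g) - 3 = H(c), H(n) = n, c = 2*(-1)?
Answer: 2483236/11410703 ≈ 0.21762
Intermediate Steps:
c = -2
W(M, g) = 1 (W(M, g) = 3 - 2 = 1)
a = 1121 (a = 1120 + 1 = 1121)
-9*3/2333 + a/4891 = -9*3/2333 + 1121/4891 = -27*1/2333 + 1121*(1/4891) = -27/2333 + 1121/4891 = 2483236/11410703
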